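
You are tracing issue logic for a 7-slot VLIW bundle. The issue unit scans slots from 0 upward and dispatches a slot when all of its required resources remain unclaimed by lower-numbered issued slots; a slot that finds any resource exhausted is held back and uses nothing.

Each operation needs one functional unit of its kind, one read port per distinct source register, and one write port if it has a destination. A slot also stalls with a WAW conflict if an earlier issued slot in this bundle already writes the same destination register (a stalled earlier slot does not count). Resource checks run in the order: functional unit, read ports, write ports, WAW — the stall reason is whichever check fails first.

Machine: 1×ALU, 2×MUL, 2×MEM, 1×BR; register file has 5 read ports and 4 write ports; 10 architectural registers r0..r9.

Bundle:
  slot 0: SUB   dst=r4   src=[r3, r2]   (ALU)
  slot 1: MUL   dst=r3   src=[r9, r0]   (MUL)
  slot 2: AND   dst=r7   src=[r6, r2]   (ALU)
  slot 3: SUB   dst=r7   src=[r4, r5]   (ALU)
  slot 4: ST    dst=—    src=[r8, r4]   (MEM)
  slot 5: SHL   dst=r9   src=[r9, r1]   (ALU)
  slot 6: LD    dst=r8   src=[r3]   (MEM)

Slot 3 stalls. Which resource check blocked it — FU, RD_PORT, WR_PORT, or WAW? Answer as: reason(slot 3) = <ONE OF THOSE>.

[0] ALU needs rd=2 wr=1: ok; after: ALU=0 MUL=2 MEM=2 BR=1, R=3, W=3
[1] MUL needs rd=2 wr=1: ok; after: ALU=0 MUL=1 MEM=2 BR=1, R=1, W=2
[2] ALU needs rd=2 wr=1: FU; after: ALU=0 MUL=1 MEM=2 BR=1, R=1, W=2
[3] ALU needs rd=2 wr=1: FU; after: ALU=0 MUL=1 MEM=2 BR=1, R=1, W=2
[4] MEM needs rd=2 wr=0: RD_PORT; after: ALU=0 MUL=1 MEM=2 BR=1, R=1, W=2
[5] ALU needs rd=2 wr=1: FU; after: ALU=0 MUL=1 MEM=2 BR=1, R=1, W=2
[6] MEM needs rd=1 wr=1: ok; after: ALU=0 MUL=1 MEM=1 BR=1, R=0, W=1

reason(slot 3) = FU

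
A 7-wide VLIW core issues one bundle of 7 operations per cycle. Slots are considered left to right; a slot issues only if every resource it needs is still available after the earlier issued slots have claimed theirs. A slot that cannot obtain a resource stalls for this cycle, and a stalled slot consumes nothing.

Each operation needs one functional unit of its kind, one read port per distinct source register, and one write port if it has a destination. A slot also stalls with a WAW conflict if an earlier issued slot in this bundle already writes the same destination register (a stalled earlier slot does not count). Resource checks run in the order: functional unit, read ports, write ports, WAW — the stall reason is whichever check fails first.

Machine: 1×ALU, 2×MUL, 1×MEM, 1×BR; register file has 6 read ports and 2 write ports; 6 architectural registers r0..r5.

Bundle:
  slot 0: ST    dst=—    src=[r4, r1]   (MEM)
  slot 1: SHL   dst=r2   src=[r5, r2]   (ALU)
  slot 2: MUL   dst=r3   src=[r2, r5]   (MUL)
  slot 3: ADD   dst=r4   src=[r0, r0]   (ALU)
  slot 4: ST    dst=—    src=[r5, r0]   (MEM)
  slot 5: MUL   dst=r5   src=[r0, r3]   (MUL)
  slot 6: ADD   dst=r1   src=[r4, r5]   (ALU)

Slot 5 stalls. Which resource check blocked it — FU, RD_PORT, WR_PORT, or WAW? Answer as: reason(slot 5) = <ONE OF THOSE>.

[0] MEM needs rd=2 wr=0: ok; after: ALU=1 MUL=2 MEM=0 BR=1, R=4, W=2
[1] ALU needs rd=2 wr=1: ok; after: ALU=0 MUL=2 MEM=0 BR=1, R=2, W=1
[2] MUL needs rd=2 wr=1: ok; after: ALU=0 MUL=1 MEM=0 BR=1, R=0, W=0
[3] ALU needs rd=1 wr=1: FU; after: ALU=0 MUL=1 MEM=0 BR=1, R=0, W=0
[4] MEM needs rd=2 wr=0: FU; after: ALU=0 MUL=1 MEM=0 BR=1, R=0, W=0
[5] MUL needs rd=2 wr=1: RD_PORT; after: ALU=0 MUL=1 MEM=0 BR=1, R=0, W=0
[6] ALU needs rd=2 wr=1: FU; after: ALU=0 MUL=1 MEM=0 BR=1, R=0, W=0

reason(slot 5) = RD_PORT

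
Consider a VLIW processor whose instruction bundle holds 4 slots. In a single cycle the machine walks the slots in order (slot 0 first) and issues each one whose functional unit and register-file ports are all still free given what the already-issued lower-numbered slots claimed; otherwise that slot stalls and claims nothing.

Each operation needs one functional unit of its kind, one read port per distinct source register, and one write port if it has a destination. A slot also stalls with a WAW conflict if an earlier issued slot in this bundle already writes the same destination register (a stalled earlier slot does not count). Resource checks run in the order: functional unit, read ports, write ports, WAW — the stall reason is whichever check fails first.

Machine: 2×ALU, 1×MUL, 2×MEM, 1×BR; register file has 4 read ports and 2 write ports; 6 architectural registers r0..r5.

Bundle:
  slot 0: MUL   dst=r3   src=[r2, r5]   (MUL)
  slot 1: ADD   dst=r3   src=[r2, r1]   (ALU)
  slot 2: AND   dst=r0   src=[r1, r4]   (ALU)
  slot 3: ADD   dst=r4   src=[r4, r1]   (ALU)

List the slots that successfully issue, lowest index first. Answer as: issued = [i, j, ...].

  0. MUL→r3 ⇒ go  {2A/0Mu/2Ld/1B | 2r 1w}
  1. ALU→r3 ⇒ no(WAW)  {2A/0Mu/2Ld/1B | 2r 1w}
  2. ALU→r0 ⇒ go  {1A/0Mu/2Ld/1B | 0r 0w}
  3. ALU→r4 ⇒ no(RD_PORT)  {1A/0Mu/2Ld/1B | 0r 0w}

issued = [0, 2]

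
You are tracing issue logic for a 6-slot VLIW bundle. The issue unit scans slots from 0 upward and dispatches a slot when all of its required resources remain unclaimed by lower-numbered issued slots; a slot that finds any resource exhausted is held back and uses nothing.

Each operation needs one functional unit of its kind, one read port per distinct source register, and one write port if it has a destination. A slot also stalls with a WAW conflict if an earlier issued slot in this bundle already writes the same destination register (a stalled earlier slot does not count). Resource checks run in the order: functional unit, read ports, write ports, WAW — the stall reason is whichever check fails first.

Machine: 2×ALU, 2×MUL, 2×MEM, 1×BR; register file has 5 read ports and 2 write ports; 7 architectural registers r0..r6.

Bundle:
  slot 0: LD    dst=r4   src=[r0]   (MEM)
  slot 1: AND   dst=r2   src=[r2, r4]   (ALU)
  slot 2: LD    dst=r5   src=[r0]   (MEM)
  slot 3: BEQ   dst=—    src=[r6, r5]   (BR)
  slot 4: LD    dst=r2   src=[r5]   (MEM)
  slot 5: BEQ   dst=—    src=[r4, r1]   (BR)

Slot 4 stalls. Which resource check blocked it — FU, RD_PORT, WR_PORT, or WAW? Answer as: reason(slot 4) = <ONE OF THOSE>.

(0) want 1×MEM +1rd +1wr — yes → AL2|MU2|ME1|BR1|rd4|wr1
(1) want 1×ALU +2rd +1wr — yes → AL1|MU2|ME1|BR1|rd2|wr0
(2) want 1×MEM +1rd +1wr — WR_PORT → AL1|MU2|ME1|BR1|rd2|wr0
(3) want 1×BR +2rd +0wr — yes → AL1|MU2|ME1|BR0|rd0|wr0
(4) want 1×MEM +1rd +1wr — RD_PORT → AL1|MU2|ME1|BR0|rd0|wr0
(5) want 1×BR +2rd +0wr — FU → AL1|MU2|ME1|BR0|rd0|wr0

reason(slot 4) = RD_PORT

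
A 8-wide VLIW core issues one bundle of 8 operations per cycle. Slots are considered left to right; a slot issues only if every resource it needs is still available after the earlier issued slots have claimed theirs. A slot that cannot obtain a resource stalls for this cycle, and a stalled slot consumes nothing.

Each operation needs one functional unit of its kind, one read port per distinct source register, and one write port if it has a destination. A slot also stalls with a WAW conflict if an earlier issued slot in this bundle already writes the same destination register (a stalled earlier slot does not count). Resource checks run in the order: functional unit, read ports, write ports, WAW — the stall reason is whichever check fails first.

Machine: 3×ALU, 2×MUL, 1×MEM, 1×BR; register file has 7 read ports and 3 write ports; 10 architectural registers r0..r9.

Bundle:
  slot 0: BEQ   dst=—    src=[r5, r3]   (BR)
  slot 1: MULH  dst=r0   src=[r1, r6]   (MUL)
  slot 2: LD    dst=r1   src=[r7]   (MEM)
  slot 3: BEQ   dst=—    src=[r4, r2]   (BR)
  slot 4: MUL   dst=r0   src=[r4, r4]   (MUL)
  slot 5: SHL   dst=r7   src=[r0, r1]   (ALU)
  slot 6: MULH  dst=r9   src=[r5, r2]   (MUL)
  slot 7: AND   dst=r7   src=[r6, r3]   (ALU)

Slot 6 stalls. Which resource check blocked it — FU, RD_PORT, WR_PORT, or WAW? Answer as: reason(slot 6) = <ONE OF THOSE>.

reason(slot 6) = RD_PORT

(0) want 1×BR +2rd +0wr — yes → AL3|MU2|ME1|BR0|rd5|wr3
(1) want 1×MUL +2rd +1wr — yes → AL3|MU1|ME1|BR0|rd3|wr2
(2) want 1×MEM +1rd +1wr — yes → AL3|MU1|ME0|BR0|rd2|wr1
(3) want 1×BR +2rd +0wr — FU → AL3|MU1|ME0|BR0|rd2|wr1
(4) want 1×MUL +1rd +1wr — WAW → AL3|MU1|ME0|BR0|rd2|wr1
(5) want 1×ALU +2rd +1wr — yes → AL2|MU1|ME0|BR0|rd0|wr0
(6) want 1×MUL +2rd +1wr — RD_PORT → AL2|MU1|ME0|BR0|rd0|wr0
(7) want 1×ALU +2rd +1wr — RD_PORT → AL2|MU1|ME0|BR0|rd0|wr0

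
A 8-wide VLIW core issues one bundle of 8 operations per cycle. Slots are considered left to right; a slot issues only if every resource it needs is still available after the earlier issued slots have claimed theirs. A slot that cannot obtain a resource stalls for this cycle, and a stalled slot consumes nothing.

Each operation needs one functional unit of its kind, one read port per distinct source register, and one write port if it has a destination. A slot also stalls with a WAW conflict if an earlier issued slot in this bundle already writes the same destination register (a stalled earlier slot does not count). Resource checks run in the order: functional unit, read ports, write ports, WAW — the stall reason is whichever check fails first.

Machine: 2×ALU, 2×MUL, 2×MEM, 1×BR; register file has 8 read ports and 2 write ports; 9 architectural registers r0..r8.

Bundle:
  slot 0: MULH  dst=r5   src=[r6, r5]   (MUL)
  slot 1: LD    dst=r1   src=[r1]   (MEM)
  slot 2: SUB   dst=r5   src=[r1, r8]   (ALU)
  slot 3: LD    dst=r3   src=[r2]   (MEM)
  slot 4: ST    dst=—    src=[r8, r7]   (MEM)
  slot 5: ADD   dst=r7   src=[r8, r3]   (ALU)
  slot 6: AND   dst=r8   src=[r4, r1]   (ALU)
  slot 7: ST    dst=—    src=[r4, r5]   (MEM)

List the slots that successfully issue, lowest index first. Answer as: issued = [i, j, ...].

issued = [0, 1, 4]

  0. MUL→r5 ⇒ go  {2A/1Mu/2Ld/1B | 6r 1w}
  1. MEM→r1 ⇒ go  {2A/1Mu/1Ld/1B | 5r 0w}
  2. ALU→r5 ⇒ no(WR_PORT)  {2A/1Mu/1Ld/1B | 5r 0w}
  3. MEM→r3 ⇒ no(WR_PORT)  {2A/1Mu/1Ld/1B | 5r 0w}
  4. MEM ⇒ go  {2A/1Mu/0Ld/1B | 3r 0w}
  5. ALU→r7 ⇒ no(WR_PORT)  {2A/1Mu/0Ld/1B | 3r 0w}
  6. ALU→r8 ⇒ no(WR_PORT)  {2A/1Mu/0Ld/1B | 3r 0w}
  7. MEM ⇒ no(FU)  {2A/1Mu/0Ld/1B | 3r 0w}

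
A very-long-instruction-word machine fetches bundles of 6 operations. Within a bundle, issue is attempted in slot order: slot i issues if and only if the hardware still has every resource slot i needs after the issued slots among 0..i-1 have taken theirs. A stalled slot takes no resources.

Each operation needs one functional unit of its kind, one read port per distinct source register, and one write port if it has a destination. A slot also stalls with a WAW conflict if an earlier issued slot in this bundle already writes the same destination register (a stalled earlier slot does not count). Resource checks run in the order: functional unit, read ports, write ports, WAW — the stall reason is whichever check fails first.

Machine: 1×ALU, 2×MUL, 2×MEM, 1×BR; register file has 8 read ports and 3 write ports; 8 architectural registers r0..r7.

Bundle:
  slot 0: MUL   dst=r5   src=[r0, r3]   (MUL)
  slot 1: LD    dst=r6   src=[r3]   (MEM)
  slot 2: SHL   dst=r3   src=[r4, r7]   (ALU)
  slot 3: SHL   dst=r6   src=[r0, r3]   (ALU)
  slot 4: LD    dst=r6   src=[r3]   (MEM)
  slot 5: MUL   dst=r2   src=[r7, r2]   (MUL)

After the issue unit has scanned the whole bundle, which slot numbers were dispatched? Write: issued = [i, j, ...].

#0 MUL src=r0,r3 dispatched  <A:1 Mu:1 Ld:2 B:1 rd:6 wr:2>
#1 MEM src=r3 dispatched  <A:1 Mu:1 Ld:1 B:1 rd:5 wr:1>
#2 ALU src=r4,r7 dispatched  <A:0 Mu:1 Ld:1 B:1 rd:3 wr:0>
#3 ALU src=r0,r3 held:FU  <A:0 Mu:1 Ld:1 B:1 rd:3 wr:0>
#4 MEM src=r3 held:WR_PORT  <A:0 Mu:1 Ld:1 B:1 rd:3 wr:0>
#5 MUL src=r7,r2 held:WR_PORT  <A:0 Mu:1 Ld:1 B:1 rd:3 wr:0>

issued = [0, 1, 2]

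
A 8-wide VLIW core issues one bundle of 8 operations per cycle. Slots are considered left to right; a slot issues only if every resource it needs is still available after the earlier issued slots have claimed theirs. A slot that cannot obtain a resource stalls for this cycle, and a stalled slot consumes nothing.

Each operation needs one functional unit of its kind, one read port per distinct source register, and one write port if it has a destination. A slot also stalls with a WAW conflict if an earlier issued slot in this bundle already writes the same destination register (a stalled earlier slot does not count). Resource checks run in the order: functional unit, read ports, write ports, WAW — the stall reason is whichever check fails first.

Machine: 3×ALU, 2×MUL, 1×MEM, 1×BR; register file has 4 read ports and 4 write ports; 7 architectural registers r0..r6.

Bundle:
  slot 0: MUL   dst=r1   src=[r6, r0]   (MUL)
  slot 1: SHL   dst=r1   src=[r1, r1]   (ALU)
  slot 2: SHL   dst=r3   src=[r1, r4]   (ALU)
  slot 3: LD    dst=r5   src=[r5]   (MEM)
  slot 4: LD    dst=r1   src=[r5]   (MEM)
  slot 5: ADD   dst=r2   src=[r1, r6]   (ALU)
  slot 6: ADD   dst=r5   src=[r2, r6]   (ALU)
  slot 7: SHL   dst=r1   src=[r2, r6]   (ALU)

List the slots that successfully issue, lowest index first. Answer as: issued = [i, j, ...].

issued = [0, 2]

slot 0 (MUL): ISSUE — free A3,Mu1,Ld1,B1 rp2 wp3
slot 1 (ALU): stall WAW — free A3,Mu1,Ld1,B1 rp2 wp3
slot 2 (ALU): ISSUE — free A2,Mu1,Ld1,B1 rp0 wp2
slot 3 (MEM): stall RD_PORT — free A2,Mu1,Ld1,B1 rp0 wp2
slot 4 (MEM): stall RD_PORT — free A2,Mu1,Ld1,B1 rp0 wp2
slot 5 (ALU): stall RD_PORT — free A2,Mu1,Ld1,B1 rp0 wp2
slot 6 (ALU): stall RD_PORT — free A2,Mu1,Ld1,B1 rp0 wp2
slot 7 (ALU): stall RD_PORT — free A2,Mu1,Ld1,B1 rp0 wp2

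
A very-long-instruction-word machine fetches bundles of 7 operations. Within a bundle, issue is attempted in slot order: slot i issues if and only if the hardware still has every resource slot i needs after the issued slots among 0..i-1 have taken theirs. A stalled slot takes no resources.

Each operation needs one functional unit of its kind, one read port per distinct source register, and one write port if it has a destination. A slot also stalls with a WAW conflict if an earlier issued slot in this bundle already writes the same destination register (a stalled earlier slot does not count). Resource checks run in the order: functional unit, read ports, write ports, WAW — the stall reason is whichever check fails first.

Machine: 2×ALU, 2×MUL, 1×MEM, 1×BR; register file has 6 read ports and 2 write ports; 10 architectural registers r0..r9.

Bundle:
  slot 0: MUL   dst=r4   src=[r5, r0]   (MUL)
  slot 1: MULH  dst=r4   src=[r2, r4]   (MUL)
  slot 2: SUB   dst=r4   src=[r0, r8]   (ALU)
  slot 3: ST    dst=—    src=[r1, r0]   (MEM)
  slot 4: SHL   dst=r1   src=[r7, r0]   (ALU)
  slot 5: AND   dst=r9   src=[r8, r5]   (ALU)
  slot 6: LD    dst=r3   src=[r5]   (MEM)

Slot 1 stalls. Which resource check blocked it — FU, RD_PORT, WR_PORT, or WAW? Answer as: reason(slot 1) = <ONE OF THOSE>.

reason(slot 1) = WAW

slot 0 (MUL): ISSUE — free A2,Mu1,Ld1,B1 rp4 wp1
slot 1 (MUL): stall WAW — free A2,Mu1,Ld1,B1 rp4 wp1
slot 2 (ALU): stall WAW — free A2,Mu1,Ld1,B1 rp4 wp1
slot 3 (MEM): ISSUE — free A2,Mu1,Ld0,B1 rp2 wp1
slot 4 (ALU): ISSUE — free A1,Mu1,Ld0,B1 rp0 wp0
slot 5 (ALU): stall RD_PORT — free A1,Mu1,Ld0,B1 rp0 wp0
slot 6 (MEM): stall FU — free A1,Mu1,Ld0,B1 rp0 wp0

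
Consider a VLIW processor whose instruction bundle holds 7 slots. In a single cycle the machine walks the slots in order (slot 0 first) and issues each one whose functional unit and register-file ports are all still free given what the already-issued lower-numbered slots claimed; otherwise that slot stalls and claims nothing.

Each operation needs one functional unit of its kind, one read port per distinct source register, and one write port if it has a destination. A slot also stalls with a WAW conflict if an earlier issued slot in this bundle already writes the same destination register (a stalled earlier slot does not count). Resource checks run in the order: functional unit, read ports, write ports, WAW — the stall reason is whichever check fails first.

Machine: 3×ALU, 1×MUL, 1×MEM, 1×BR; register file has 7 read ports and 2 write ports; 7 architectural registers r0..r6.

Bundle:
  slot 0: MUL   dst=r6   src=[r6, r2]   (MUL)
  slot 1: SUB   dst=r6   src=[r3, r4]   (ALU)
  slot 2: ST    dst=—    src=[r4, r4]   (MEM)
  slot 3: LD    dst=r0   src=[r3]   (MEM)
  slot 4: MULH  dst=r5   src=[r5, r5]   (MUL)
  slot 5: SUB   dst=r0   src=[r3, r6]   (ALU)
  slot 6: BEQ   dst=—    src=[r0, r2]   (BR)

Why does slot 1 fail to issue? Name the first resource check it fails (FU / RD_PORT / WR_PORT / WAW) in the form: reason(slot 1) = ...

reason(slot 1) = WAW

  0. MUL→r6 ⇒ go  {3A/0Mu/1Ld/1B | 5r 1w}
  1. ALU→r6 ⇒ no(WAW)  {3A/0Mu/1Ld/1B | 5r 1w}
  2. MEM ⇒ go  {3A/0Mu/0Ld/1B | 4r 1w}
  3. MEM→r0 ⇒ no(FU)  {3A/0Mu/0Ld/1B | 4r 1w}
  4. MUL→r5 ⇒ no(FU)  {3A/0Mu/0Ld/1B | 4r 1w}
  5. ALU→r0 ⇒ go  {2A/0Mu/0Ld/1B | 2r 0w}
  6. BR ⇒ go  {2A/0Mu/0Ld/0B | 0r 0w}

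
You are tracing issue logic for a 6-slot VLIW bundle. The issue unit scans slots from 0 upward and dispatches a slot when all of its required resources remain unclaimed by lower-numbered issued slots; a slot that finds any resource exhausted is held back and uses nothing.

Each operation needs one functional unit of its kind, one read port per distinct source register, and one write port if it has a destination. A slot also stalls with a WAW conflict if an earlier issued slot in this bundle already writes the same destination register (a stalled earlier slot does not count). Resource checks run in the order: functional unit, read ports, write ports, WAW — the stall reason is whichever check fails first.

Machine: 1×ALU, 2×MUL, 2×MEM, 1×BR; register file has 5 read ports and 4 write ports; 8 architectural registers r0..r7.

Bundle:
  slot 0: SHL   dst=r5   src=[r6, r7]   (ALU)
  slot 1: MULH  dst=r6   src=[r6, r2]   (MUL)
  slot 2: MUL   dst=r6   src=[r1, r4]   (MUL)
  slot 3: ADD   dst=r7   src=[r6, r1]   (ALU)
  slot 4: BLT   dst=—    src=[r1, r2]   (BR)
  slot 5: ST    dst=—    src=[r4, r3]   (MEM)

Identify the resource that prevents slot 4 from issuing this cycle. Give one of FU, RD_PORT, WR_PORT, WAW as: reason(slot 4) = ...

reason(slot 4) = RD_PORT

(0) want 1×ALU +2rd +1wr — yes → AL0|MU2|ME2|BR1|rd3|wr3
(1) want 1×MUL +2rd +1wr — yes → AL0|MU1|ME2|BR1|rd1|wr2
(2) want 1×MUL +2rd +1wr — RD_PORT → AL0|MU1|ME2|BR1|rd1|wr2
(3) want 1×ALU +2rd +1wr — FU → AL0|MU1|ME2|BR1|rd1|wr2
(4) want 1×BR +2rd +0wr — RD_PORT → AL0|MU1|ME2|BR1|rd1|wr2
(5) want 1×MEM +2rd +0wr — RD_PORT → AL0|MU1|ME2|BR1|rd1|wr2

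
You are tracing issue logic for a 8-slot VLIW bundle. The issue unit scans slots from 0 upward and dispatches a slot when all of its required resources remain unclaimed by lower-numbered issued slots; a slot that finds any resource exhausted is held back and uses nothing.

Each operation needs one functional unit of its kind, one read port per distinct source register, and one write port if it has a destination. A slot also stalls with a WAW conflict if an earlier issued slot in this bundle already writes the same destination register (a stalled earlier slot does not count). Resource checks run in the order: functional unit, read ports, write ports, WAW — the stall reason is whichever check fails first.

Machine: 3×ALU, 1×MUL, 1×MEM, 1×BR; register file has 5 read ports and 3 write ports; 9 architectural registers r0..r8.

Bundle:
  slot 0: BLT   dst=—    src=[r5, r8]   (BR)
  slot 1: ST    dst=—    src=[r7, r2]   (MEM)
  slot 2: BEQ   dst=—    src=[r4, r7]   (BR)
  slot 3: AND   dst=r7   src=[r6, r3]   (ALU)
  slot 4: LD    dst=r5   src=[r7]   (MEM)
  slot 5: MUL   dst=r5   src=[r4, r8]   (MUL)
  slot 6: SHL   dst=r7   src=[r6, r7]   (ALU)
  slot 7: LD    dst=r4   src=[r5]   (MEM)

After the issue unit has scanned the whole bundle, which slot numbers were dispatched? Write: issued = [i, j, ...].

[0] BR needs rd=2 wr=0: ok; after: ALU=3 MUL=1 MEM=1 BR=0, R=3, W=3
[1] MEM needs rd=2 wr=0: ok; after: ALU=3 MUL=1 MEM=0 BR=0, R=1, W=3
[2] BR needs rd=2 wr=0: FU; after: ALU=3 MUL=1 MEM=0 BR=0, R=1, W=3
[3] ALU needs rd=2 wr=1: RD_PORT; after: ALU=3 MUL=1 MEM=0 BR=0, R=1, W=3
[4] MEM needs rd=1 wr=1: FU; after: ALU=3 MUL=1 MEM=0 BR=0, R=1, W=3
[5] MUL needs rd=2 wr=1: RD_PORT; after: ALU=3 MUL=1 MEM=0 BR=0, R=1, W=3
[6] ALU needs rd=2 wr=1: RD_PORT; after: ALU=3 MUL=1 MEM=0 BR=0, R=1, W=3
[7] MEM needs rd=1 wr=1: FU; after: ALU=3 MUL=1 MEM=0 BR=0, R=1, W=3

issued = [0, 1]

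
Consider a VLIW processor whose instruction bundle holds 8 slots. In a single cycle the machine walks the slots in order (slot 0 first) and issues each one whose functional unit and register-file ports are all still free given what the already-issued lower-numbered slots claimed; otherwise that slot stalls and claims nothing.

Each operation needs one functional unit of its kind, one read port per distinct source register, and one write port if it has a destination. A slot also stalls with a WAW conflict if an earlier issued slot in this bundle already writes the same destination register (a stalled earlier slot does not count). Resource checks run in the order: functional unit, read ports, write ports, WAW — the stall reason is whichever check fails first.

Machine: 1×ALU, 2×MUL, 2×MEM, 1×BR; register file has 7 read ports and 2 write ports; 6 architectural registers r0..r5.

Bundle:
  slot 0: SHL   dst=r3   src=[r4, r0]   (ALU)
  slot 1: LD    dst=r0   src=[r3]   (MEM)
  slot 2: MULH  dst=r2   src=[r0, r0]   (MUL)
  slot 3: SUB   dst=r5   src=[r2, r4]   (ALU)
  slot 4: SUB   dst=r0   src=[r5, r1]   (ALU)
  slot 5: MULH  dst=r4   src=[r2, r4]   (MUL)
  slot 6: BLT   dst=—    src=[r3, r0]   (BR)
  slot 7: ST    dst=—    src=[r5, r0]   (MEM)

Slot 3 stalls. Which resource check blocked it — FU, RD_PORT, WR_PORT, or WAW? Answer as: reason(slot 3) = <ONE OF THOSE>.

(0) want 1×ALU +2rd +1wr — yes → AL0|MU2|ME2|BR1|rd5|wr1
(1) want 1×MEM +1rd +1wr — yes → AL0|MU2|ME1|BR1|rd4|wr0
(2) want 1×MUL +1rd +1wr — WR_PORT → AL0|MU2|ME1|BR1|rd4|wr0
(3) want 1×ALU +2rd +1wr — FU → AL0|MU2|ME1|BR1|rd4|wr0
(4) want 1×ALU +2rd +1wr — FU → AL0|MU2|ME1|BR1|rd4|wr0
(5) want 1×MUL +2rd +1wr — WR_PORT → AL0|MU2|ME1|BR1|rd4|wr0
(6) want 1×BR +2rd +0wr — yes → AL0|MU2|ME1|BR0|rd2|wr0
(7) want 1×MEM +2rd +0wr — yes → AL0|MU2|ME0|BR0|rd0|wr0

reason(slot 3) = FU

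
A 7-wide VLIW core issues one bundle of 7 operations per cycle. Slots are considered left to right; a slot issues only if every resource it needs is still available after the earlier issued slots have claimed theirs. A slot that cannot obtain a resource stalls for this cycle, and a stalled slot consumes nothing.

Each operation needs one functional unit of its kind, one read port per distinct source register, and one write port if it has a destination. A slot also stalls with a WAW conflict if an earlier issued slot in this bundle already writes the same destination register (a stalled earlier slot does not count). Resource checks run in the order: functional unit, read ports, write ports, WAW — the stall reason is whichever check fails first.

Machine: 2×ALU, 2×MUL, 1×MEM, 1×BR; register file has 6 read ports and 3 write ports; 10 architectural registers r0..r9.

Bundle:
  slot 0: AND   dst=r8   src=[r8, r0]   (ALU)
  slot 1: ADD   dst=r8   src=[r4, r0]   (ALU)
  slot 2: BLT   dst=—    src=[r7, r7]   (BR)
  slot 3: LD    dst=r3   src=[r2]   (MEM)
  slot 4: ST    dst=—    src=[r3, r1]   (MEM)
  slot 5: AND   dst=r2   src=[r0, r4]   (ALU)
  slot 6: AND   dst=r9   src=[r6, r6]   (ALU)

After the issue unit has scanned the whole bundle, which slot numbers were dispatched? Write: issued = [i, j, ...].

issued = [0, 2, 3, 5]

#0 ALU src=r8,r0 dispatched  <A:1 Mu:2 Ld:1 B:1 rd:4 wr:2>
#1 ALU src=r4,r0 held:WAW  <A:1 Mu:2 Ld:1 B:1 rd:4 wr:2>
#2 BR src=r7,r7 dispatched  <A:1 Mu:2 Ld:1 B:0 rd:3 wr:2>
#3 MEM src=r2 dispatched  <A:1 Mu:2 Ld:0 B:0 rd:2 wr:1>
#4 MEM src=r3,r1 held:FU  <A:1 Mu:2 Ld:0 B:0 rd:2 wr:1>
#5 ALU src=r0,r4 dispatched  <A:0 Mu:2 Ld:0 B:0 rd:0 wr:0>
#6 ALU src=r6,r6 held:FU  <A:0 Mu:2 Ld:0 B:0 rd:0 wr:0>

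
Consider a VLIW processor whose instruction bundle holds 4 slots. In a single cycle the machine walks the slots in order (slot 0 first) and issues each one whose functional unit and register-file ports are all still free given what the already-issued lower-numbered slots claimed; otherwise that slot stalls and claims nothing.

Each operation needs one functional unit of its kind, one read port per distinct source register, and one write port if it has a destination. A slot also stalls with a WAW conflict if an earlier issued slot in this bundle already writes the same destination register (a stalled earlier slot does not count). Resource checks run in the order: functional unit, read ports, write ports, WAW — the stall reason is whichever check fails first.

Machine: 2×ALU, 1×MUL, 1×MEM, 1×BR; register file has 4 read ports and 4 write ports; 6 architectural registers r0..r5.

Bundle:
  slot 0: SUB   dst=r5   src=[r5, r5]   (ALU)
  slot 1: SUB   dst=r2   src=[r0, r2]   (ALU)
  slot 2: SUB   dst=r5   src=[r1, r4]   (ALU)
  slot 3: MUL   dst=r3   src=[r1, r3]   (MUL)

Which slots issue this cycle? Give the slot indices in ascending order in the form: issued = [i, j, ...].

slot 0 (ALU): ISSUE — free A1,Mu1,Ld1,B1 rp3 wp3
slot 1 (ALU): ISSUE — free A0,Mu1,Ld1,B1 rp1 wp2
slot 2 (ALU): stall FU — free A0,Mu1,Ld1,B1 rp1 wp2
slot 3 (MUL): stall RD_PORT — free A0,Mu1,Ld1,B1 rp1 wp2

issued = [0, 1]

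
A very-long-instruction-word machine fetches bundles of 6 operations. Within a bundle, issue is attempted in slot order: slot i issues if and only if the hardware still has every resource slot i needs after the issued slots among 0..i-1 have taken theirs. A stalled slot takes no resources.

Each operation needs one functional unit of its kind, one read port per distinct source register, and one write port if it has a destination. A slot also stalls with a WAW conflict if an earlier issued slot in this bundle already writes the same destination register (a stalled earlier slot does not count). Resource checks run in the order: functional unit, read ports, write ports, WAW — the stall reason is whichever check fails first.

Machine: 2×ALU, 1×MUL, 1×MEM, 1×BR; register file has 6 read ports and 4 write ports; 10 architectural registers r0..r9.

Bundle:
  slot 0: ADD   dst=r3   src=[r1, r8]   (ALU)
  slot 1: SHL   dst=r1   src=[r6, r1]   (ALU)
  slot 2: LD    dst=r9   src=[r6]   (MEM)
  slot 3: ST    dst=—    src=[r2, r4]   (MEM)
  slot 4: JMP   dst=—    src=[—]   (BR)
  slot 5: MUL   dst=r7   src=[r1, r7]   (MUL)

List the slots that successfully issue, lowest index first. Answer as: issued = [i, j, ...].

issued = [0, 1, 2, 4]

#0 ALU src=r1,r8 dispatched  <A:1 Mu:1 Ld:1 B:1 rd:4 wr:3>
#1 ALU src=r6,r1 dispatched  <A:0 Mu:1 Ld:1 B:1 rd:2 wr:2>
#2 MEM src=r6 dispatched  <A:0 Mu:1 Ld:0 B:1 rd:1 wr:1>
#3 MEM src=r2,r4 held:FU  <A:0 Mu:1 Ld:0 B:1 rd:1 wr:1>
#4 BR src=- dispatched  <A:0 Mu:1 Ld:0 B:0 rd:1 wr:1>
#5 MUL src=r1,r7 held:RD_PORT  <A:0 Mu:1 Ld:0 B:0 rd:1 wr:1>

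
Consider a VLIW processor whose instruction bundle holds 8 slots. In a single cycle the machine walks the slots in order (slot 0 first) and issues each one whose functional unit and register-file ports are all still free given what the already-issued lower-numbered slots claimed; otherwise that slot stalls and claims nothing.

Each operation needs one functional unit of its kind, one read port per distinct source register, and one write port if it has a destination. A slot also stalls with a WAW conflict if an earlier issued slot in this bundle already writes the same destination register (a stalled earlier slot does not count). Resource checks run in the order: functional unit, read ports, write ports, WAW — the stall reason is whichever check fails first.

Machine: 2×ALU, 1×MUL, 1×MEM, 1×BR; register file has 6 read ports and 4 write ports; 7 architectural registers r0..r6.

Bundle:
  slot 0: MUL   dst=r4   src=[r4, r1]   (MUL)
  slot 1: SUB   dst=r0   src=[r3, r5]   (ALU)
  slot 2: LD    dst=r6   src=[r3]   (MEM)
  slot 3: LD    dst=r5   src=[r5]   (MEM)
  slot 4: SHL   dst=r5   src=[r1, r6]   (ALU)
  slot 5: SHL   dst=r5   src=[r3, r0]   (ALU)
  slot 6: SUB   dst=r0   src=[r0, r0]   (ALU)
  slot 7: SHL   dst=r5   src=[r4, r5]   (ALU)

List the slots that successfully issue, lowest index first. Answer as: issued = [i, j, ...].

(0) want 1×MUL +2rd +1wr — yes → AL2|MU0|ME1|BR1|rd4|wr3
(1) want 1×ALU +2rd +1wr — yes → AL1|MU0|ME1|BR1|rd2|wr2
(2) want 1×MEM +1rd +1wr — yes → AL1|MU0|ME0|BR1|rd1|wr1
(3) want 1×MEM +1rd +1wr — FU → AL1|MU0|ME0|BR1|rd1|wr1
(4) want 1×ALU +2rd +1wr — RD_PORT → AL1|MU0|ME0|BR1|rd1|wr1
(5) want 1×ALU +2rd +1wr — RD_PORT → AL1|MU0|ME0|BR1|rd1|wr1
(6) want 1×ALU +1rd +1wr — WAW → AL1|MU0|ME0|BR1|rd1|wr1
(7) want 1×ALU +2rd +1wr — RD_PORT → AL1|MU0|ME0|BR1|rd1|wr1

issued = [0, 1, 2]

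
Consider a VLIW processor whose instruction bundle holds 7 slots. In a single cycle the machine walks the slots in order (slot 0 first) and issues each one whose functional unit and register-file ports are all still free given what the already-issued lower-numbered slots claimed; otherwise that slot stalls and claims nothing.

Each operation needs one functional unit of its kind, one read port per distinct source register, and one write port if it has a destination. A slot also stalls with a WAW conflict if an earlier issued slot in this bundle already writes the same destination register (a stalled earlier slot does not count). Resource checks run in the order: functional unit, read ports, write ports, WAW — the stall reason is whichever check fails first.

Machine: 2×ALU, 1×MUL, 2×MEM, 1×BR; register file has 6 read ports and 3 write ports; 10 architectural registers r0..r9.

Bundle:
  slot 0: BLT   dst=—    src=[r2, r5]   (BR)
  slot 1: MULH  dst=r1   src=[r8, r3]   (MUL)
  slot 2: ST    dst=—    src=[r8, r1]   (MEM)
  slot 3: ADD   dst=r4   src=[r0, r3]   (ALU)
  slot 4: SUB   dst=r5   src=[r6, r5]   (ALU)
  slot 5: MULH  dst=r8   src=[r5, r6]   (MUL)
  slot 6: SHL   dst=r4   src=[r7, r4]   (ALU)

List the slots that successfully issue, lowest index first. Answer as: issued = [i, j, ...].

slot 0 (BR): ISSUE — free A2,Mu1,Ld2,B0 rp4 wp3
slot 1 (MUL): ISSUE — free A2,Mu0,Ld2,B0 rp2 wp2
slot 2 (MEM): ISSUE — free A2,Mu0,Ld1,B0 rp0 wp2
slot 3 (ALU): stall RD_PORT — free A2,Mu0,Ld1,B0 rp0 wp2
slot 4 (ALU): stall RD_PORT — free A2,Mu0,Ld1,B0 rp0 wp2
slot 5 (MUL): stall FU — free A2,Mu0,Ld1,B0 rp0 wp2
slot 6 (ALU): stall RD_PORT — free A2,Mu0,Ld1,B0 rp0 wp2

issued = [0, 1, 2]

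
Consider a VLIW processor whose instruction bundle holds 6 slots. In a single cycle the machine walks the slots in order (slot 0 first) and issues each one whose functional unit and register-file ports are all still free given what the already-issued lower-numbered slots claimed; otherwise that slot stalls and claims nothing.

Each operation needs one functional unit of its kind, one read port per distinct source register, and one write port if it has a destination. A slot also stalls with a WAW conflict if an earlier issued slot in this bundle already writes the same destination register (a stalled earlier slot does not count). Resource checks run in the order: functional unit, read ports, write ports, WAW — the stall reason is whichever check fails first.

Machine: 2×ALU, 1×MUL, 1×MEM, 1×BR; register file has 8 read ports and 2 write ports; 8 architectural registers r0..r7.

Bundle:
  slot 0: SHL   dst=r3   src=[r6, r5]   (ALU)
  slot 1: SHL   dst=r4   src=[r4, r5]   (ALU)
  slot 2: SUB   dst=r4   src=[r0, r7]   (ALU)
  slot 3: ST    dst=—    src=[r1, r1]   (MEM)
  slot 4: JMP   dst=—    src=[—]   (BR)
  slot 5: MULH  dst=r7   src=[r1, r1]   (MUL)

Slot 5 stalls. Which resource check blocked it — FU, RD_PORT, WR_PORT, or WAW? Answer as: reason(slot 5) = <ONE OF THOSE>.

reason(slot 5) = WR_PORT

(0) want 1×ALU +2rd +1wr — yes → AL1|MU1|ME1|BR1|rd6|wr1
(1) want 1×ALU +2rd +1wr — yes → AL0|MU1|ME1|BR1|rd4|wr0
(2) want 1×ALU +2rd +1wr — FU → AL0|MU1|ME1|BR1|rd4|wr0
(3) want 1×MEM +1rd +0wr — yes → AL0|MU1|ME0|BR1|rd3|wr0
(4) want 1×BR +0rd +0wr — yes → AL0|MU1|ME0|BR0|rd3|wr0
(5) want 1×MUL +1rd +1wr — WR_PORT → AL0|MU1|ME0|BR0|rd3|wr0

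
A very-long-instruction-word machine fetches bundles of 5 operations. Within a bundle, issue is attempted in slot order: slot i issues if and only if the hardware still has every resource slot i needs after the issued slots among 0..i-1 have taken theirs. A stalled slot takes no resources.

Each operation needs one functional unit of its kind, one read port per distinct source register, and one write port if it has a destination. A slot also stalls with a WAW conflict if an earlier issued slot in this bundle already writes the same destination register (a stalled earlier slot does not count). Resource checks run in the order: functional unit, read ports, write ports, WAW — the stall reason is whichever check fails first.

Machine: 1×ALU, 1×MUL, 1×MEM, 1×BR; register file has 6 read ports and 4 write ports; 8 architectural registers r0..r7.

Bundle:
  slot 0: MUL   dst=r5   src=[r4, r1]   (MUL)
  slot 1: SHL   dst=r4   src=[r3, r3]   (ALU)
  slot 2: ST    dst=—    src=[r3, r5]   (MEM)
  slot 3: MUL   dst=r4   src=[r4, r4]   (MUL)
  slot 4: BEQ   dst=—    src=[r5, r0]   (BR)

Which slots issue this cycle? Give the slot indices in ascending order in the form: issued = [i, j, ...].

[0] MUL needs rd=2 wr=1: ok; after: ALU=1 MUL=0 MEM=1 BR=1, R=4, W=3
[1] ALU needs rd=1 wr=1: ok; after: ALU=0 MUL=0 MEM=1 BR=1, R=3, W=2
[2] MEM needs rd=2 wr=0: ok; after: ALU=0 MUL=0 MEM=0 BR=1, R=1, W=2
[3] MUL needs rd=1 wr=1: FU; after: ALU=0 MUL=0 MEM=0 BR=1, R=1, W=2
[4] BR needs rd=2 wr=0: RD_PORT; after: ALU=0 MUL=0 MEM=0 BR=1, R=1, W=2

issued = [0, 1, 2]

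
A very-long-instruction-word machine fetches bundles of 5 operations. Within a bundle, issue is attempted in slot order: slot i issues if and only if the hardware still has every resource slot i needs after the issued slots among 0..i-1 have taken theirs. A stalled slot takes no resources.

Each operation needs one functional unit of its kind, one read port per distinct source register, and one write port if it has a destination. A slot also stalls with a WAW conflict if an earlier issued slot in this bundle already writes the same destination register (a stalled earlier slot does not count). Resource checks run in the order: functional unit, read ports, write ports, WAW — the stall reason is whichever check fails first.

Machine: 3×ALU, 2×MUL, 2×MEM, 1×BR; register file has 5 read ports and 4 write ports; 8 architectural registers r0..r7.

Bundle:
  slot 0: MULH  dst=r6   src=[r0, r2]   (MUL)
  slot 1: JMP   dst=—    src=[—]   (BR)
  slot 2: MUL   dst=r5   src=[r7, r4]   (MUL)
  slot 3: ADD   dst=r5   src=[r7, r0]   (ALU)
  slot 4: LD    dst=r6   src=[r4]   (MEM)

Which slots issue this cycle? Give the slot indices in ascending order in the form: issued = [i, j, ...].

issued = [0, 1, 2]

[0] MUL needs rd=2 wr=1: ok; after: ALU=3 MUL=1 MEM=2 BR=1, R=3, W=3
[1] BR needs rd=0 wr=0: ok; after: ALU=3 MUL=1 MEM=2 BR=0, R=3, W=3
[2] MUL needs rd=2 wr=1: ok; after: ALU=3 MUL=0 MEM=2 BR=0, R=1, W=2
[3] ALU needs rd=2 wr=1: RD_PORT; after: ALU=3 MUL=0 MEM=2 BR=0, R=1, W=2
[4] MEM needs rd=1 wr=1: WAW; after: ALU=3 MUL=0 MEM=2 BR=0, R=1, W=2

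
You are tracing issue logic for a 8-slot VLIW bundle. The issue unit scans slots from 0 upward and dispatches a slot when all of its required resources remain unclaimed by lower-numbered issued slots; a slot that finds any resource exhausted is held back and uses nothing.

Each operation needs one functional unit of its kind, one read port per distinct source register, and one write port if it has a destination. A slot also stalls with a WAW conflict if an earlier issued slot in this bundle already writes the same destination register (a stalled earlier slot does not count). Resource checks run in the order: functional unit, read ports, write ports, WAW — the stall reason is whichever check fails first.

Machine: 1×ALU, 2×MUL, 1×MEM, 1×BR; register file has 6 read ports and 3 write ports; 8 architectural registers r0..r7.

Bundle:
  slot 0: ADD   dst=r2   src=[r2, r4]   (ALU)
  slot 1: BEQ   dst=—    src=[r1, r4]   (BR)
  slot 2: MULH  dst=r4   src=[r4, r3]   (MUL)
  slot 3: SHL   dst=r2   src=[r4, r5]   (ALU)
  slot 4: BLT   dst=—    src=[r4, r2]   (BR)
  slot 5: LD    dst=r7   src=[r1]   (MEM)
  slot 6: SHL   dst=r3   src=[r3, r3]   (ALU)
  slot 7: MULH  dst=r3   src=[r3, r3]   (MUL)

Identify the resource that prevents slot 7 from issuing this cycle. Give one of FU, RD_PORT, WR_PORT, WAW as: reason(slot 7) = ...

(0) want 1×ALU +2rd +1wr — yes → AL0|MU2|ME1|BR1|rd4|wr2
(1) want 1×BR +2rd +0wr — yes → AL0|MU2|ME1|BR0|rd2|wr2
(2) want 1×MUL +2rd +1wr — yes → AL0|MU1|ME1|BR0|rd0|wr1
(3) want 1×ALU +2rd +1wr — FU → AL0|MU1|ME1|BR0|rd0|wr1
(4) want 1×BR +2rd +0wr — FU → AL0|MU1|ME1|BR0|rd0|wr1
(5) want 1×MEM +1rd +1wr — RD_PORT → AL0|MU1|ME1|BR0|rd0|wr1
(6) want 1×ALU +1rd +1wr — FU → AL0|MU1|ME1|BR0|rd0|wr1
(7) want 1×MUL +1rd +1wr — RD_PORT → AL0|MU1|ME1|BR0|rd0|wr1

reason(slot 7) = RD_PORT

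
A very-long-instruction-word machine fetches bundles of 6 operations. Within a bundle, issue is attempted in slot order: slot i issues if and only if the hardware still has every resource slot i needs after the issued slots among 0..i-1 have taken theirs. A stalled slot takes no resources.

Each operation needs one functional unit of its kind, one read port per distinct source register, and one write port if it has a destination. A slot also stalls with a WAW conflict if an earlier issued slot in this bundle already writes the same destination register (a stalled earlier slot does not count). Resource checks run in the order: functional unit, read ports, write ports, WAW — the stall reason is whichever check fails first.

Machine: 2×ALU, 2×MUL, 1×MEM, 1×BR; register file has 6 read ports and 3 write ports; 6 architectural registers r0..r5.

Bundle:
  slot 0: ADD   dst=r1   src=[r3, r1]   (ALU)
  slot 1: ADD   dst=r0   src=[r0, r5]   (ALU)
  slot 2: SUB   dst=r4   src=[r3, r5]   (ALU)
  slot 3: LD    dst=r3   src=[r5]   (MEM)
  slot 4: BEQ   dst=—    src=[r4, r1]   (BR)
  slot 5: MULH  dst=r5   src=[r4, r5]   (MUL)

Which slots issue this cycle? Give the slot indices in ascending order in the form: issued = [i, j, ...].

  0. ALU→r1 ⇒ go  {1A/2Mu/1Ld/1B | 4r 2w}
  1. ALU→r0 ⇒ go  {0A/2Mu/1Ld/1B | 2r 1w}
  2. ALU→r4 ⇒ no(FU)  {0A/2Mu/1Ld/1B | 2r 1w}
  3. MEM→r3 ⇒ go  {0A/2Mu/0Ld/1B | 1r 0w}
  4. BR ⇒ no(RD_PORT)  {0A/2Mu/0Ld/1B | 1r 0w}
  5. MUL→r5 ⇒ no(RD_PORT)  {0A/2Mu/0Ld/1B | 1r 0w}

issued = [0, 1, 3]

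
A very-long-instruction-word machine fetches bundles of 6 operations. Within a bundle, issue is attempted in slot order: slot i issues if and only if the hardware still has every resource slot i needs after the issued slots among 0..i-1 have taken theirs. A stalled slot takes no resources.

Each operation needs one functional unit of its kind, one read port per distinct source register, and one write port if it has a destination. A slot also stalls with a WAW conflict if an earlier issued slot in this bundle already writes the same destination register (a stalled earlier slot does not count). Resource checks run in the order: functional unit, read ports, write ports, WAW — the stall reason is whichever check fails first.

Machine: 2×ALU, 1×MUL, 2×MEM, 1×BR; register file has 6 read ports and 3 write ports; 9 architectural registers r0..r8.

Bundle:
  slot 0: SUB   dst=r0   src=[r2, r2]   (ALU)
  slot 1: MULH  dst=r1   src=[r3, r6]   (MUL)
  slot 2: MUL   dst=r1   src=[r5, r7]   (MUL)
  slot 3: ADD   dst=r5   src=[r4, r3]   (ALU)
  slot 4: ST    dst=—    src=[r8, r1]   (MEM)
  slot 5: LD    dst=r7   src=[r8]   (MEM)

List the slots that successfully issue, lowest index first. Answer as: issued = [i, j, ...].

[0] ALU needs rd=1 wr=1: ok; after: ALU=1 MUL=1 MEM=2 BR=1, R=5, W=2
[1] MUL needs rd=2 wr=1: ok; after: ALU=1 MUL=0 MEM=2 BR=1, R=3, W=1
[2] MUL needs rd=2 wr=1: FU; after: ALU=1 MUL=0 MEM=2 BR=1, R=3, W=1
[3] ALU needs rd=2 wr=1: ok; after: ALU=0 MUL=0 MEM=2 BR=1, R=1, W=0
[4] MEM needs rd=2 wr=0: RD_PORT; after: ALU=0 MUL=0 MEM=2 BR=1, R=1, W=0
[5] MEM needs rd=1 wr=1: WR_PORT; after: ALU=0 MUL=0 MEM=2 BR=1, R=1, W=0

issued = [0, 1, 3]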